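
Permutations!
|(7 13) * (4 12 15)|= |(4 12 15)(7 13)|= 6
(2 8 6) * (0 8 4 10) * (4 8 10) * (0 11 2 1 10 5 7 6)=(0 5 7 6 1 10 11 2 8)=[5, 10, 8, 3, 4, 7, 1, 6, 0, 9, 11, 2]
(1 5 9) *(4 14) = (1 5 9)(4 14) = [0, 5, 2, 3, 14, 9, 6, 7, 8, 1, 10, 11, 12, 13, 4]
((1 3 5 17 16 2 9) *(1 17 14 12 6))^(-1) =((1 3 5 14 12 6)(2 9 17 16))^(-1) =(1 6 12 14 5 3)(2 16 17 9)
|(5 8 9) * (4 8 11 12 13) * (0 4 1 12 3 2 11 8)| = 6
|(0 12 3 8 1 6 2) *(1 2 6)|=5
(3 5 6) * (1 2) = (1 2)(3 5 6) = [0, 2, 1, 5, 4, 6, 3]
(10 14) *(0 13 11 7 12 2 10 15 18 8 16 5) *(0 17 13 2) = [2, 1, 10, 3, 4, 17, 6, 12, 16, 9, 14, 7, 0, 11, 15, 18, 5, 13, 8] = (0 2 10 14 15 18 8 16 5 17 13 11 7 12)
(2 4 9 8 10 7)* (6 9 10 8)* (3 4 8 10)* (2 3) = (2 8 10 7 3 4)(6 9) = [0, 1, 8, 4, 2, 5, 9, 3, 10, 6, 7]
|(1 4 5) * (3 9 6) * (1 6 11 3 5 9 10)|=6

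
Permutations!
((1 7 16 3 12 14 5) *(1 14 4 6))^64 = ((1 7 16 3 12 4 6)(5 14))^64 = (1 7 16 3 12 4 6)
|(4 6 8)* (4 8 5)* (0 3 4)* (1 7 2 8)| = 20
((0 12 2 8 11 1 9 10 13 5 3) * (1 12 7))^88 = ((0 7 1 9 10 13 5 3)(2 8 11 12))^88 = (13)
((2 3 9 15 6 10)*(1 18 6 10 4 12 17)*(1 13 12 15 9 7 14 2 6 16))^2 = ((1 18 16)(2 3 7 14)(4 15 10 6)(12 17 13))^2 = (1 16 18)(2 7)(3 14)(4 10)(6 15)(12 13 17)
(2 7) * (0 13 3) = (0 13 3)(2 7) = [13, 1, 7, 0, 4, 5, 6, 2, 8, 9, 10, 11, 12, 3]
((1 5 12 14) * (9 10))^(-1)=((1 5 12 14)(9 10))^(-1)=(1 14 12 5)(9 10)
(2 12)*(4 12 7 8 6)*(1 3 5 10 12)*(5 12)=(1 3 12 2 7 8 6 4)(5 10)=[0, 3, 7, 12, 1, 10, 4, 8, 6, 9, 5, 11, 2]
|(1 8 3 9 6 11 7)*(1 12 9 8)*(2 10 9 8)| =9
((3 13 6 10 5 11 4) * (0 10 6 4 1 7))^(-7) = ((0 10 5 11 1 7)(3 13 4))^(-7) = (0 7 1 11 5 10)(3 4 13)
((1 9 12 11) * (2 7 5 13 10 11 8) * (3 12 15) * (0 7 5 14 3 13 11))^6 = ((0 7 14 3 12 8 2 5 11 1 9 15 13 10))^6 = (0 2 13 12 9 14 11)(1 7 5 10 8 15 3)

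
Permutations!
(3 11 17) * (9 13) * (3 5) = (3 11 17 5)(9 13) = [0, 1, 2, 11, 4, 3, 6, 7, 8, 13, 10, 17, 12, 9, 14, 15, 16, 5]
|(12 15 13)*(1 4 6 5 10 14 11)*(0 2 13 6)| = 12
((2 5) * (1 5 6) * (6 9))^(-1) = ((1 5 2 9 6))^(-1) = (1 6 9 2 5)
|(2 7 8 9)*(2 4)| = 5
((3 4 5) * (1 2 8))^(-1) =(1 8 2)(3 5 4)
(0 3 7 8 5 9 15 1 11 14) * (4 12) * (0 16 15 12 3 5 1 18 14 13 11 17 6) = [5, 17, 2, 7, 3, 9, 0, 8, 1, 12, 10, 13, 4, 11, 16, 18, 15, 6, 14] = (0 5 9 12 4 3 7 8 1 17 6)(11 13)(14 16 15 18)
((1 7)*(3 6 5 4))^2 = ((1 7)(3 6 5 4))^2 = (7)(3 5)(4 6)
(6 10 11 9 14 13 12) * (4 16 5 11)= (4 16 5 11 9 14 13 12 6 10)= [0, 1, 2, 3, 16, 11, 10, 7, 8, 14, 4, 9, 6, 12, 13, 15, 5]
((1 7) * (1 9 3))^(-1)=(1 3 9 7)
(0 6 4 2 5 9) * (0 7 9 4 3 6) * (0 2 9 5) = (0 2)(3 6)(4 9 7 5) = [2, 1, 0, 6, 9, 4, 3, 5, 8, 7]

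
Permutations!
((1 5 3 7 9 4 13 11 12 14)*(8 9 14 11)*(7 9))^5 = ((1 5 3 9 4 13 8 7 14)(11 12))^5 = (1 13 5 8 3 7 9 14 4)(11 12)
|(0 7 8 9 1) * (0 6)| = 6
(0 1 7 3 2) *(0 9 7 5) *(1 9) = (0 9 7 3 2 1 5) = [9, 5, 1, 2, 4, 0, 6, 3, 8, 7]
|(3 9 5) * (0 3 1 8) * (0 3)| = |(1 8 3 9 5)| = 5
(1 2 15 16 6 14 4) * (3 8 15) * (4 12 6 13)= (1 2 3 8 15 16 13 4)(6 14 12)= [0, 2, 3, 8, 1, 5, 14, 7, 15, 9, 10, 11, 6, 4, 12, 16, 13]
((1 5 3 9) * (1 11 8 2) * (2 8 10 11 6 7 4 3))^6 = ((1 5 2)(3 9 6 7 4)(10 11))^6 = (11)(3 9 6 7 4)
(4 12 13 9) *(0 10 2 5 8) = (0 10 2 5 8)(4 12 13 9) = [10, 1, 5, 3, 12, 8, 6, 7, 0, 4, 2, 11, 13, 9]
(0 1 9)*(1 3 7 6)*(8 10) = (0 3 7 6 1 9)(8 10) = [3, 9, 2, 7, 4, 5, 1, 6, 10, 0, 8]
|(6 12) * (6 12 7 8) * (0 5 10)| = 3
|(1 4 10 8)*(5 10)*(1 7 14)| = |(1 4 5 10 8 7 14)| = 7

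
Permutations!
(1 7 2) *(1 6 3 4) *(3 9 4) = (1 7 2 6 9 4) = [0, 7, 6, 3, 1, 5, 9, 2, 8, 4]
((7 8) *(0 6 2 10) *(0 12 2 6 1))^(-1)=((0 1)(2 10 12)(7 8))^(-1)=(0 1)(2 12 10)(7 8)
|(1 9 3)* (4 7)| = |(1 9 3)(4 7)| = 6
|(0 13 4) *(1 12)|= |(0 13 4)(1 12)|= 6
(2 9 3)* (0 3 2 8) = [3, 1, 9, 8, 4, 5, 6, 7, 0, 2] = (0 3 8)(2 9)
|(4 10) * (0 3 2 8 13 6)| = 6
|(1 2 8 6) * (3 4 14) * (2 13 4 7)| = 9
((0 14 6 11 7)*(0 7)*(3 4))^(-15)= (0 14 6 11)(3 4)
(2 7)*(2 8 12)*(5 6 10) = (2 7 8 12)(5 6 10) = [0, 1, 7, 3, 4, 6, 10, 8, 12, 9, 5, 11, 2]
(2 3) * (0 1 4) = (0 1 4)(2 3) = [1, 4, 3, 2, 0]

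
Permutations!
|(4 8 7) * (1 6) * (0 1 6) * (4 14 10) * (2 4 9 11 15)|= 18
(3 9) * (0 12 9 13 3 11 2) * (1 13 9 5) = [12, 13, 0, 9, 4, 1, 6, 7, 8, 11, 10, 2, 5, 3] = (0 12 5 1 13 3 9 11 2)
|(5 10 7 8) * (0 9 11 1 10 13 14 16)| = |(0 9 11 1 10 7 8 5 13 14 16)| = 11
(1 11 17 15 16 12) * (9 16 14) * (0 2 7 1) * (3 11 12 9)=(0 2 7 1 12)(3 11 17 15 14)(9 16)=[2, 12, 7, 11, 4, 5, 6, 1, 8, 16, 10, 17, 0, 13, 3, 14, 9, 15]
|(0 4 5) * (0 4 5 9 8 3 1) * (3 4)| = |(0 5 3 1)(4 9 8)| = 12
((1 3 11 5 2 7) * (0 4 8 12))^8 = ((0 4 8 12)(1 3 11 5 2 7))^8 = (12)(1 11 2)(3 5 7)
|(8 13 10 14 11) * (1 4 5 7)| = 20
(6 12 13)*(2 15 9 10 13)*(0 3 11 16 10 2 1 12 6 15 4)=(0 3 11 16 10 13 15 9 2 4)(1 12)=[3, 12, 4, 11, 0, 5, 6, 7, 8, 2, 13, 16, 1, 15, 14, 9, 10]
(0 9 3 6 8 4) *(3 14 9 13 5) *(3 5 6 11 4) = (0 13 6 8 3 11 4)(9 14) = [13, 1, 2, 11, 0, 5, 8, 7, 3, 14, 10, 4, 12, 6, 9]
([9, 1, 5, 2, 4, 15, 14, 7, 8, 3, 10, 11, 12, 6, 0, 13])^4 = (0 5 14 2 6 3 13 9 15)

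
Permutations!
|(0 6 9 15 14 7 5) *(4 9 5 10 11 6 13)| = 11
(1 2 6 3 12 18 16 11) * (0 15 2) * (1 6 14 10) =(0 15 2 14 10 1)(3 12 18 16 11 6) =[15, 0, 14, 12, 4, 5, 3, 7, 8, 9, 1, 6, 18, 13, 10, 2, 11, 17, 16]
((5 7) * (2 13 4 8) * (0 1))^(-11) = (0 1)(2 13 4 8)(5 7)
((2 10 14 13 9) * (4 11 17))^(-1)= (2 9 13 14 10)(4 17 11)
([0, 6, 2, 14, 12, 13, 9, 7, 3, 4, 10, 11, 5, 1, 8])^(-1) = [0, 13, 2, 8, 9, 12, 1, 7, 14, 6, 10, 11, 4, 5, 3]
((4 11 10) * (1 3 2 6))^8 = ((1 3 2 6)(4 11 10))^8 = (4 10 11)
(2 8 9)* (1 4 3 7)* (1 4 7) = (1 7 4 3)(2 8 9) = [0, 7, 8, 1, 3, 5, 6, 4, 9, 2]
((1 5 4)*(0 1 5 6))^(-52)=(0 6 1)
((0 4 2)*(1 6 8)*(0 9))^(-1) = ((0 4 2 9)(1 6 8))^(-1) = (0 9 2 4)(1 8 6)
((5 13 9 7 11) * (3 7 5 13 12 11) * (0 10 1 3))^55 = (13)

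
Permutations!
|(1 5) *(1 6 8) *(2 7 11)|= 12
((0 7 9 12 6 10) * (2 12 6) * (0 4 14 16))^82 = (0 9 10 14)(4 16 7 6)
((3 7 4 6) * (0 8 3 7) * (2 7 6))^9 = ((0 8 3)(2 7 4))^9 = (8)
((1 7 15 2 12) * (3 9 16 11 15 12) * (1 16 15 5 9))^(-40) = ((1 7 12 16 11 5 9 15 2 3))^(-40) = (16)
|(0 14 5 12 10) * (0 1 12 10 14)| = 5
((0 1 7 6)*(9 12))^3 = ((0 1 7 6)(9 12))^3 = (0 6 7 1)(9 12)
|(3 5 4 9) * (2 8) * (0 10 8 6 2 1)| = |(0 10 8 1)(2 6)(3 5 4 9)| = 4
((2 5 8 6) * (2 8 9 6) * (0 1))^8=(2 6 5 8 9)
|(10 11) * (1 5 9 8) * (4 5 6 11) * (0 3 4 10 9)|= |(0 3 4 5)(1 6 11 9 8)|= 20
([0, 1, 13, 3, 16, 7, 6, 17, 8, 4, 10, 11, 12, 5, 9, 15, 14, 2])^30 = [0, 1, 2, 3, 14, 5, 6, 7, 8, 16, 10, 11, 12, 13, 4, 15, 9, 17]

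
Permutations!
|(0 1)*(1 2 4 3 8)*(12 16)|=6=|(0 2 4 3 8 1)(12 16)|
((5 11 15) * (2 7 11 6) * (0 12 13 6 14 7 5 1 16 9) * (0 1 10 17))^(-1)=(0 17 10 15 11 7 14 5 2 6 13 12)(1 9 16)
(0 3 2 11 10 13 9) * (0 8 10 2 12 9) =(0 3 12 9 8 10 13)(2 11) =[3, 1, 11, 12, 4, 5, 6, 7, 10, 8, 13, 2, 9, 0]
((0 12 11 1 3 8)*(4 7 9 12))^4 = ((0 4 7 9 12 11 1 3 8))^4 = (0 12 8 9 3 7 1 4 11)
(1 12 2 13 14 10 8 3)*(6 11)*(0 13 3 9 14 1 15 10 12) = (0 13 1)(2 3 15 10 8 9 14 12)(6 11) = [13, 0, 3, 15, 4, 5, 11, 7, 9, 14, 8, 6, 2, 1, 12, 10]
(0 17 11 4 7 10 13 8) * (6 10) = (0 17 11 4 7 6 10 13 8) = [17, 1, 2, 3, 7, 5, 10, 6, 0, 9, 13, 4, 12, 8, 14, 15, 16, 11]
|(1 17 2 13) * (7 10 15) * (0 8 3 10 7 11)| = |(0 8 3 10 15 11)(1 17 2 13)| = 12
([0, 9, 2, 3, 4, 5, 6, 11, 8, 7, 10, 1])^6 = (1 7)(9 11)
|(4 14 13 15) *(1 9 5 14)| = |(1 9 5 14 13 15 4)| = 7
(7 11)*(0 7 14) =[7, 1, 2, 3, 4, 5, 6, 11, 8, 9, 10, 14, 12, 13, 0] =(0 7 11 14)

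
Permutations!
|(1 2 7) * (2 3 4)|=5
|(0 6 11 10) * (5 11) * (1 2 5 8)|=8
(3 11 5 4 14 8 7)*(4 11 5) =(3 5 11 4 14 8 7) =[0, 1, 2, 5, 14, 11, 6, 3, 7, 9, 10, 4, 12, 13, 8]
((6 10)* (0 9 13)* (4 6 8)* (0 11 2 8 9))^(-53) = ((2 8 4 6 10 9 13 11))^(-53) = (2 6 13 8 10 11 4 9)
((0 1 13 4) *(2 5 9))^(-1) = (0 4 13 1)(2 9 5)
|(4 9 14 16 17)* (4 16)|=6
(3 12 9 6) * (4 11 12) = (3 4 11 12 9 6) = [0, 1, 2, 4, 11, 5, 3, 7, 8, 6, 10, 12, 9]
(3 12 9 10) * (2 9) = [0, 1, 9, 12, 4, 5, 6, 7, 8, 10, 3, 11, 2] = (2 9 10 3 12)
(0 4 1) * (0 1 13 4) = (4 13) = [0, 1, 2, 3, 13, 5, 6, 7, 8, 9, 10, 11, 12, 4]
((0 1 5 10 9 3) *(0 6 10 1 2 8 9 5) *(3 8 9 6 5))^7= (0 5 10 8 2 1 3 6 9)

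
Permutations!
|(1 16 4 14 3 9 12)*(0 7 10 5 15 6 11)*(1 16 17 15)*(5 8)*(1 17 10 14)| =16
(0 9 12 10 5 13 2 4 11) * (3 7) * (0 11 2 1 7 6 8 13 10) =[9, 7, 4, 6, 2, 10, 8, 3, 13, 12, 5, 11, 0, 1] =(0 9 12)(1 7 3 6 8 13)(2 4)(5 10)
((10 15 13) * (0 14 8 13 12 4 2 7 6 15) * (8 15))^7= (0 6 12 10 7 15 13 2 14 8 4)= ((0 14 15 12 4 2 7 6 8 13 10))^7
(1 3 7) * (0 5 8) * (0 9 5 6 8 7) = [6, 3, 2, 0, 4, 7, 8, 1, 9, 5] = (0 6 8 9 5 7 1 3)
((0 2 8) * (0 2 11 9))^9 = ((0 11 9)(2 8))^9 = (11)(2 8)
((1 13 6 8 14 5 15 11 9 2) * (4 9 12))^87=(1 8 15 4)(2 6 5 12)(9 13 14 11)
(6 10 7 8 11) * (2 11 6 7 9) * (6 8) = [0, 1, 11, 3, 4, 5, 10, 6, 8, 2, 9, 7] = (2 11 7 6 10 9)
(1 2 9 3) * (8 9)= (1 2 8 9 3)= [0, 2, 8, 1, 4, 5, 6, 7, 9, 3]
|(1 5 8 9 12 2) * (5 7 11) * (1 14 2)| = 14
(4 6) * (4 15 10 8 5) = (4 6 15 10 8 5) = [0, 1, 2, 3, 6, 4, 15, 7, 5, 9, 8, 11, 12, 13, 14, 10]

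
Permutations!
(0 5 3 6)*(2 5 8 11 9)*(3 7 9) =(0 8 11 3 6)(2 5 7 9) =[8, 1, 5, 6, 4, 7, 0, 9, 11, 2, 10, 3]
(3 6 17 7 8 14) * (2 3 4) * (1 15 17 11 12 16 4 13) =(1 15 17 7 8 14 13)(2 3 6 11 12 16 4) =[0, 15, 3, 6, 2, 5, 11, 8, 14, 9, 10, 12, 16, 1, 13, 17, 4, 7]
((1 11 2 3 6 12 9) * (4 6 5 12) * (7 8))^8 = (1 11 2 3 5 12 9)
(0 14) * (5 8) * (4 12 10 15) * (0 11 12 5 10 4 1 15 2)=(0 14 11 12 4 5 8 10 2)(1 15)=[14, 15, 0, 3, 5, 8, 6, 7, 10, 9, 2, 12, 4, 13, 11, 1]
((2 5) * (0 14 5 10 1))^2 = (0 5 10)(1 14 2)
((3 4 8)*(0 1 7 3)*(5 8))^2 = ((0 1 7 3 4 5 8))^2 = (0 7 4 8 1 3 5)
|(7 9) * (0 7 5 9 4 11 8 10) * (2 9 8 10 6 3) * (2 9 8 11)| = |(0 7 4 2 8 6 3 9 5 11 10)| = 11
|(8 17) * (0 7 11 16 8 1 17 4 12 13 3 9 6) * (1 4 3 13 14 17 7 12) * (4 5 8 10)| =18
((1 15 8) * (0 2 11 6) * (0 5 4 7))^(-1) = (0 7 4 5 6 11 2)(1 8 15)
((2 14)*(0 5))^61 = ((0 5)(2 14))^61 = (0 5)(2 14)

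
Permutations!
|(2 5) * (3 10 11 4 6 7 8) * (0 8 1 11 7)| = |(0 8 3 10 7 1 11 4 6)(2 5)| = 18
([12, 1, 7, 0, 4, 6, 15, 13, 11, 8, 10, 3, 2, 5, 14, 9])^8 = (0 9 13)(2 11 6)(3 15 7)(5 12 8)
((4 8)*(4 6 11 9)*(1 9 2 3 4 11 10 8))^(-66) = ((1 9 11 2 3 4)(6 10 8))^(-66) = (11)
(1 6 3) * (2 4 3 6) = (6)(1 2 4 3) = [0, 2, 4, 1, 3, 5, 6]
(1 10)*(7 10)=[0, 7, 2, 3, 4, 5, 6, 10, 8, 9, 1]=(1 7 10)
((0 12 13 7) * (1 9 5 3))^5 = (0 12 13 7)(1 9 5 3)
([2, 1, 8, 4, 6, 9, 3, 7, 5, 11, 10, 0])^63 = (0 5)(2 9)(8 11)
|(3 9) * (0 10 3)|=4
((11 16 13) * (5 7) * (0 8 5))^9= (16)(0 8 5 7)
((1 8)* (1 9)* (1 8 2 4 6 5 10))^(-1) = (1 10 5 6 4 2)(8 9) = ((1 2 4 6 5 10)(8 9))^(-1)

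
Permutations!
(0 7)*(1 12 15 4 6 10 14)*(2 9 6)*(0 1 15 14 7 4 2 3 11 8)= [4, 12, 9, 11, 3, 5, 10, 1, 0, 6, 7, 8, 14, 13, 15, 2]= (0 4 3 11 8)(1 12 14 15 2 9 6 10 7)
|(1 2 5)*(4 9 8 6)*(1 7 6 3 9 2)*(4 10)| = |(2 5 7 6 10 4)(3 9 8)| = 6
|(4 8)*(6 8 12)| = 4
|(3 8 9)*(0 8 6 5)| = 6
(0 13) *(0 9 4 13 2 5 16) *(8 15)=(0 2 5 16)(4 13 9)(8 15)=[2, 1, 5, 3, 13, 16, 6, 7, 15, 4, 10, 11, 12, 9, 14, 8, 0]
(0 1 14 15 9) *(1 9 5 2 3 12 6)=[9, 14, 3, 12, 4, 2, 1, 7, 8, 0, 10, 11, 6, 13, 15, 5]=(0 9)(1 14 15 5 2 3 12 6)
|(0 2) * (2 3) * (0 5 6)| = |(0 3 2 5 6)| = 5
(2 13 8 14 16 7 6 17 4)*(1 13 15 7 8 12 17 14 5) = (1 13 12 17 4 2 15 7 6 14 16 8 5) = [0, 13, 15, 3, 2, 1, 14, 6, 5, 9, 10, 11, 17, 12, 16, 7, 8, 4]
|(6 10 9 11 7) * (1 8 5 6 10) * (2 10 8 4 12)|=11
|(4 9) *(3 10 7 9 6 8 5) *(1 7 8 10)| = |(1 7 9 4 6 10 8 5 3)| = 9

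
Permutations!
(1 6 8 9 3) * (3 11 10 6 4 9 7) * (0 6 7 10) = (0 6 8 10 7 3 1 4 9 11) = [6, 4, 2, 1, 9, 5, 8, 3, 10, 11, 7, 0]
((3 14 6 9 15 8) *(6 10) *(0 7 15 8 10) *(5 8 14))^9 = ((0 7 15 10 6 9 14)(3 5 8))^9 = (0 15 6 14 7 10 9)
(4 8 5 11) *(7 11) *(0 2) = (0 2)(4 8 5 7 11) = [2, 1, 0, 3, 8, 7, 6, 11, 5, 9, 10, 4]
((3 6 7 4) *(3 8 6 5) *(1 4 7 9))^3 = (1 6 4 9 8)(3 5) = ((1 4 8 6 9)(3 5))^3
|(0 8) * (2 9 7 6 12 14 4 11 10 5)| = |(0 8)(2 9 7 6 12 14 4 11 10 5)| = 10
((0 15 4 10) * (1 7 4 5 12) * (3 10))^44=((0 15 5 12 1 7 4 3 10))^44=(0 10 3 4 7 1 12 5 15)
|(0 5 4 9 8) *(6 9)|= |(0 5 4 6 9 8)|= 6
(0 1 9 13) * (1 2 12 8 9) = (0 2 12 8 9 13) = [2, 1, 12, 3, 4, 5, 6, 7, 9, 13, 10, 11, 8, 0]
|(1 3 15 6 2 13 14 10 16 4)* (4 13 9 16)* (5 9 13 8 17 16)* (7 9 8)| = |(1 3 15 6 2 13 14 10 4)(5 8 17 16 7 9)| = 18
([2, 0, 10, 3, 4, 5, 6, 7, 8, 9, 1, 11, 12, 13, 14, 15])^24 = (15)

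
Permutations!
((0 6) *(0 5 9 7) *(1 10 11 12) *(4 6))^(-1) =(0 7 9 5 6 4)(1 12 11 10)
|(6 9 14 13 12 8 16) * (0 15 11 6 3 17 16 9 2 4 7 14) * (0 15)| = 33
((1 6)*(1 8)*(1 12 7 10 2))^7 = (12)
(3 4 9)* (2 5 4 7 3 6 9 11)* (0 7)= [7, 1, 5, 0, 11, 4, 9, 3, 8, 6, 10, 2]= (0 7 3)(2 5 4 11)(6 9)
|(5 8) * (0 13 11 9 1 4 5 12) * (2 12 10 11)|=|(0 13 2 12)(1 4 5 8 10 11 9)|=28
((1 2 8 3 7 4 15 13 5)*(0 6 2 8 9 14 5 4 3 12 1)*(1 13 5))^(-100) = (0 13 14)(1 6 4)(2 15 8)(5 12 9)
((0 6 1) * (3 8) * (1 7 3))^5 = (0 1 8 3 7 6)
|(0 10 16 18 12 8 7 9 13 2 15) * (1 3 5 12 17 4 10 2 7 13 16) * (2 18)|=|(0 18 17 4 10 1 3 5 12 8 13 7 9 16 2 15)|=16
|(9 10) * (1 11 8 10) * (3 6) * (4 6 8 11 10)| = |(11)(1 10 9)(3 8 4 6)| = 12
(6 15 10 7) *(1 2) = (1 2)(6 15 10 7) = [0, 2, 1, 3, 4, 5, 15, 6, 8, 9, 7, 11, 12, 13, 14, 10]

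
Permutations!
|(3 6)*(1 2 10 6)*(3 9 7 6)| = |(1 2 10 3)(6 9 7)| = 12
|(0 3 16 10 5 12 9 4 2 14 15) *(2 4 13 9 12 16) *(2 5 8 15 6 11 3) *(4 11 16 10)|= |(0 2 14 6 16 4 11 3 5 10 8 15)(9 13)|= 12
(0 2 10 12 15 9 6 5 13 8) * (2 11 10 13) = (0 11 10 12 15 9 6 5 2 13 8) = [11, 1, 13, 3, 4, 2, 5, 7, 0, 6, 12, 10, 15, 8, 14, 9]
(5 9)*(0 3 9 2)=(0 3 9 5 2)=[3, 1, 0, 9, 4, 2, 6, 7, 8, 5]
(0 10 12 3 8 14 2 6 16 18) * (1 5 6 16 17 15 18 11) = (0 10 12 3 8 14 2 16 11 1 5 6 17 15 18) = [10, 5, 16, 8, 4, 6, 17, 7, 14, 9, 12, 1, 3, 13, 2, 18, 11, 15, 0]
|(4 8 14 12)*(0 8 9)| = 6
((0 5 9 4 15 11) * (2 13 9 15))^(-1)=(0 11 15 5)(2 4 9 13)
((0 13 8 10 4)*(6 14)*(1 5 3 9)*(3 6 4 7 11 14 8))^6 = ((0 13 3 9 1 5 6 8 10 7 11 14 4))^6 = (0 6 4 5 14 1 11 9 7 3 10 13 8)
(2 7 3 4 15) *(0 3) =(0 3 4 15 2 7) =[3, 1, 7, 4, 15, 5, 6, 0, 8, 9, 10, 11, 12, 13, 14, 2]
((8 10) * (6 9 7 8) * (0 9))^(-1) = ((0 9 7 8 10 6))^(-1) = (0 6 10 8 7 9)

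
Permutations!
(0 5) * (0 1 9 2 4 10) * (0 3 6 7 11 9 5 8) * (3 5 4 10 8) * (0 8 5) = (0 3 6 7 11 9 2 10)(1 4 5) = [3, 4, 10, 6, 5, 1, 7, 11, 8, 2, 0, 9]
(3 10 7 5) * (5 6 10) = (3 5)(6 10 7) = [0, 1, 2, 5, 4, 3, 10, 6, 8, 9, 7]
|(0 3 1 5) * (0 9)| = 5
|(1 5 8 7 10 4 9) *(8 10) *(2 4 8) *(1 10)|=6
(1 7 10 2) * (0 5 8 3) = (0 5 8 3)(1 7 10 2) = [5, 7, 1, 0, 4, 8, 6, 10, 3, 9, 2]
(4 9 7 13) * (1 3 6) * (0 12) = [12, 3, 2, 6, 9, 5, 1, 13, 8, 7, 10, 11, 0, 4] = (0 12)(1 3 6)(4 9 7 13)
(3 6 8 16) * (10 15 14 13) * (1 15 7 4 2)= (1 15 14 13 10 7 4 2)(3 6 8 16)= [0, 15, 1, 6, 2, 5, 8, 4, 16, 9, 7, 11, 12, 10, 13, 14, 3]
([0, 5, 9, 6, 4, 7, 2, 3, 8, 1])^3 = [0, 3, 5, 9, 4, 6, 1, 2, 8, 7]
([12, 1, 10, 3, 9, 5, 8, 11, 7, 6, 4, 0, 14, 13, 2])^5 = (0 4 11 10 7 2 8 14 6 12 9)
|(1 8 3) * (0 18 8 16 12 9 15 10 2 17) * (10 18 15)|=12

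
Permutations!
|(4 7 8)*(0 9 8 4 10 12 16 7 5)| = 9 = |(0 9 8 10 12 16 7 4 5)|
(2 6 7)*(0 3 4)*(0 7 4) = (0 3)(2 6 4 7) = [3, 1, 6, 0, 7, 5, 4, 2]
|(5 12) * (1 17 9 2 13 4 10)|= |(1 17 9 2 13 4 10)(5 12)|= 14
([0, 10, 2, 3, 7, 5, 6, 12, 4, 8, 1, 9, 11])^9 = (1 10)(4 11)(7 9)(8 12)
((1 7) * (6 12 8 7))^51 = ((1 6 12 8 7))^51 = (1 6 12 8 7)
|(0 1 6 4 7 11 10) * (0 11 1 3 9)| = 12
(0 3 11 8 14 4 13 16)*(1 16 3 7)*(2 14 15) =[7, 16, 14, 11, 13, 5, 6, 1, 15, 9, 10, 8, 12, 3, 4, 2, 0] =(0 7 1 16)(2 14 4 13 3 11 8 15)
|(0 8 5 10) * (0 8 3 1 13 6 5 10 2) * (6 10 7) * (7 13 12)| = 24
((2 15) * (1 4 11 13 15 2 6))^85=((1 4 11 13 15 6))^85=(1 4 11 13 15 6)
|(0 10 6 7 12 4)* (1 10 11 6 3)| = 6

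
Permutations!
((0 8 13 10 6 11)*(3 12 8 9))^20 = ((0 9 3 12 8 13 10 6 11))^20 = (0 3 8 10 11 9 12 13 6)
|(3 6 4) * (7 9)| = |(3 6 4)(7 9)| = 6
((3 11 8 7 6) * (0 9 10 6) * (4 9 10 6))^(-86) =(0 6 7 9 8 4 11 10 3)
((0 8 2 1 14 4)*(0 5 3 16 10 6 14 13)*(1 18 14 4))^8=((0 8 2 18 14 1 13)(3 16 10 6 4 5))^8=(0 8 2 18 14 1 13)(3 10 4)(5 16 6)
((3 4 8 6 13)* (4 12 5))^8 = (3 12 5 4 8 6 13)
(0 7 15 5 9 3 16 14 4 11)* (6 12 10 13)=(0 7 15 5 9 3 16 14 4 11)(6 12 10 13)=[7, 1, 2, 16, 11, 9, 12, 15, 8, 3, 13, 0, 10, 6, 4, 5, 14]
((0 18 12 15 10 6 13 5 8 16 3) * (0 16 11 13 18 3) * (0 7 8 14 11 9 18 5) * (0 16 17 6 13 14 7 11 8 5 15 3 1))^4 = (3 10 14 12 15 11 18 6 16 9 17 13 8)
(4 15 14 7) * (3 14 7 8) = (3 14 8)(4 15 7) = [0, 1, 2, 14, 15, 5, 6, 4, 3, 9, 10, 11, 12, 13, 8, 7]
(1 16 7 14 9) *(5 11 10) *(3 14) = (1 16 7 3 14 9)(5 11 10) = [0, 16, 2, 14, 4, 11, 6, 3, 8, 1, 5, 10, 12, 13, 9, 15, 7]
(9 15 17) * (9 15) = [0, 1, 2, 3, 4, 5, 6, 7, 8, 9, 10, 11, 12, 13, 14, 17, 16, 15] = (15 17)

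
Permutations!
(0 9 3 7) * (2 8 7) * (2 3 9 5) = (9)(0 5 2 8 7) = [5, 1, 8, 3, 4, 2, 6, 0, 7, 9]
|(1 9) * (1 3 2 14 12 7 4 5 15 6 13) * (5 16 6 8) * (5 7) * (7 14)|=45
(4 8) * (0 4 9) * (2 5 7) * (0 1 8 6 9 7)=(0 4 6 9 1 8 7 2 5)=[4, 8, 5, 3, 6, 0, 9, 2, 7, 1]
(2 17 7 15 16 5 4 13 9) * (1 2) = [0, 2, 17, 3, 13, 4, 6, 15, 8, 1, 10, 11, 12, 9, 14, 16, 5, 7] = (1 2 17 7 15 16 5 4 13 9)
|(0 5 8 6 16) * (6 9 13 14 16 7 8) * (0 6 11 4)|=28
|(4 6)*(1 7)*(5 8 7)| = 4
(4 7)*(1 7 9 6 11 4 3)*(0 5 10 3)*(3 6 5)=(0 3 1 7)(4 9 5 10 6 11)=[3, 7, 2, 1, 9, 10, 11, 0, 8, 5, 6, 4]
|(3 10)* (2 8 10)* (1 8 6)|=|(1 8 10 3 2 6)|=6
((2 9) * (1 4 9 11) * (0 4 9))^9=(0 4)(1 9 2 11)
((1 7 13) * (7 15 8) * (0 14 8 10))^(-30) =((0 14 8 7 13 1 15 10))^(-30) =(0 8 13 15)(1 10 14 7)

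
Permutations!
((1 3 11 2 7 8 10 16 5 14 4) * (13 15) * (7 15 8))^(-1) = (1 4 14 5 16 10 8 13 15 2 11 3)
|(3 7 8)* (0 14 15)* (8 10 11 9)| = |(0 14 15)(3 7 10 11 9 8)| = 6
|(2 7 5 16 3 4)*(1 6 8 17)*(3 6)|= |(1 3 4 2 7 5 16 6 8 17)|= 10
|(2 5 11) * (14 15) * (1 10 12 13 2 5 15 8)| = |(1 10 12 13 2 15 14 8)(5 11)| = 8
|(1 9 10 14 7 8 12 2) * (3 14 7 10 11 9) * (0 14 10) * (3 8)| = 12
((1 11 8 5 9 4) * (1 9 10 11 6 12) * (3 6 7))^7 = (1 3 12 7 6)(4 9)(5 8 11 10)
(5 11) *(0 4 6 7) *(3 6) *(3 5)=(0 4 5 11 3 6 7)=[4, 1, 2, 6, 5, 11, 7, 0, 8, 9, 10, 3]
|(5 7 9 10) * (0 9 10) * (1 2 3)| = 6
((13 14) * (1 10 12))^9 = ((1 10 12)(13 14))^9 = (13 14)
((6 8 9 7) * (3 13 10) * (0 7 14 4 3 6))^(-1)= ((0 7)(3 13 10 6 8 9 14 4))^(-1)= (0 7)(3 4 14 9 8 6 10 13)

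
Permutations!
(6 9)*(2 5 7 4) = (2 5 7 4)(6 9) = [0, 1, 5, 3, 2, 7, 9, 4, 8, 6]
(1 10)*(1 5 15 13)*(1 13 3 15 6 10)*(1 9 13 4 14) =(1 9 13 4 14)(3 15)(5 6 10) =[0, 9, 2, 15, 14, 6, 10, 7, 8, 13, 5, 11, 12, 4, 1, 3]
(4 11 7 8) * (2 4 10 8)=(2 4 11 7)(8 10)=[0, 1, 4, 3, 11, 5, 6, 2, 10, 9, 8, 7]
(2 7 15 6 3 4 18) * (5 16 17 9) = (2 7 15 6 3 4 18)(5 16 17 9) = [0, 1, 7, 4, 18, 16, 3, 15, 8, 5, 10, 11, 12, 13, 14, 6, 17, 9, 2]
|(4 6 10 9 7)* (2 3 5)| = 15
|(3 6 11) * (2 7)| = |(2 7)(3 6 11)| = 6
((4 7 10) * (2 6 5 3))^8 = (4 10 7)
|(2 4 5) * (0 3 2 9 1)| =|(0 3 2 4 5 9 1)| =7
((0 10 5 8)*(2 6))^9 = ((0 10 5 8)(2 6))^9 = (0 10 5 8)(2 6)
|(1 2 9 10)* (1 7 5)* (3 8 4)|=|(1 2 9 10 7 5)(3 8 4)|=6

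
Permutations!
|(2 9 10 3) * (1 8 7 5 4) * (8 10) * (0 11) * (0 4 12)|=12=|(0 11 4 1 10 3 2 9 8 7 5 12)|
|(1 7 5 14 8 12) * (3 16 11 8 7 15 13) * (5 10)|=8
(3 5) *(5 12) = (3 12 5) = [0, 1, 2, 12, 4, 3, 6, 7, 8, 9, 10, 11, 5]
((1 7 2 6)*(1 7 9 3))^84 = (9)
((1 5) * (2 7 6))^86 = ((1 5)(2 7 6))^86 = (2 6 7)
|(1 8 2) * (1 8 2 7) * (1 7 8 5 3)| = 4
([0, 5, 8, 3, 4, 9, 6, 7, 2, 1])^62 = (1 9 5)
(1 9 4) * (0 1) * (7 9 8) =[1, 8, 2, 3, 0, 5, 6, 9, 7, 4] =(0 1 8 7 9 4)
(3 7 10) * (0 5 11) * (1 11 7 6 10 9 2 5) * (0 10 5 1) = (1 11 10 3 6 5 7 9 2) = [0, 11, 1, 6, 4, 7, 5, 9, 8, 2, 3, 10]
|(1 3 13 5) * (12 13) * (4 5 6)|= |(1 3 12 13 6 4 5)|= 7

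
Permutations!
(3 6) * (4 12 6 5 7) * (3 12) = (3 5 7 4)(6 12) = [0, 1, 2, 5, 3, 7, 12, 4, 8, 9, 10, 11, 6]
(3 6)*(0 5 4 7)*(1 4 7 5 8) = (0 8 1 4 5 7)(3 6) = [8, 4, 2, 6, 5, 7, 3, 0, 1]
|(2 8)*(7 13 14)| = 6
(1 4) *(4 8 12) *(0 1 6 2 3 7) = (0 1 8 12 4 6 2 3 7) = [1, 8, 3, 7, 6, 5, 2, 0, 12, 9, 10, 11, 4]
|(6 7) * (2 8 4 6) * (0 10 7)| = 7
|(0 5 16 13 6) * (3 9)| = |(0 5 16 13 6)(3 9)| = 10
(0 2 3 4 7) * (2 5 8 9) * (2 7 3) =(0 5 8 9 7)(3 4) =[5, 1, 2, 4, 3, 8, 6, 0, 9, 7]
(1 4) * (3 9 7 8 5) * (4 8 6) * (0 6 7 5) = (0 6 4 1 8)(3 9 5) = [6, 8, 2, 9, 1, 3, 4, 7, 0, 5]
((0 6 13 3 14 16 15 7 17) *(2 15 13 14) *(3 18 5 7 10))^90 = ((0 6 14 16 13 18 5 7 17)(2 15 10 3))^90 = (18)(2 10)(3 15)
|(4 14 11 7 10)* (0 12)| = |(0 12)(4 14 11 7 10)| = 10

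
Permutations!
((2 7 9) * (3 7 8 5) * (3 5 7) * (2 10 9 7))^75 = (2 8)(9 10)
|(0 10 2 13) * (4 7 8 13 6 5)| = 9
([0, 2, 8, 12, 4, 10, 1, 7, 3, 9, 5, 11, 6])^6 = (12)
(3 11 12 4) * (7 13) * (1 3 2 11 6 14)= (1 3 6 14)(2 11 12 4)(7 13)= [0, 3, 11, 6, 2, 5, 14, 13, 8, 9, 10, 12, 4, 7, 1]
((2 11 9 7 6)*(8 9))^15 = (2 9)(6 8)(7 11)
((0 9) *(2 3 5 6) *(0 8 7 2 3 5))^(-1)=(0 3 6 5 2 7 8 9)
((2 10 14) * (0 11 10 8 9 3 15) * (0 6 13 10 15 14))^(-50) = ((0 11 15 6 13 10)(2 8 9 3 14))^(-50) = (0 13 15)(6 11 10)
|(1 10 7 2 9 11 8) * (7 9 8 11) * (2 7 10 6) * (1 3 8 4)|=4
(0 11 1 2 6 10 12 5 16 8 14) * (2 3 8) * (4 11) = (0 4 11 1 3 8 14)(2 6 10 12 5 16) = [4, 3, 6, 8, 11, 16, 10, 7, 14, 9, 12, 1, 5, 13, 0, 15, 2]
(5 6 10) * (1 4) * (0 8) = [8, 4, 2, 3, 1, 6, 10, 7, 0, 9, 5] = (0 8)(1 4)(5 6 10)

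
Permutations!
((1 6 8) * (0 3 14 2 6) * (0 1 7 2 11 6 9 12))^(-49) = (0 3 14 11 6 8 7 2 9 12) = ((0 3 14 11 6 8 7 2 9 12))^(-49)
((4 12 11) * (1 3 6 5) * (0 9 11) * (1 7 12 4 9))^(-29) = ((0 1 3 6 5 7 12)(9 11))^(-29) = (0 12 7 5 6 3 1)(9 11)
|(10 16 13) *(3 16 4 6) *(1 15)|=|(1 15)(3 16 13 10 4 6)|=6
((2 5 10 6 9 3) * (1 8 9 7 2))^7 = (1 3 9 8)(2 10 7 5 6)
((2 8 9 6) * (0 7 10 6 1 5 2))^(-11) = ((0 7 10 6)(1 5 2 8 9))^(-11) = (0 7 10 6)(1 9 8 2 5)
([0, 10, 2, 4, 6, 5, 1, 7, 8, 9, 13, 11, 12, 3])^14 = [0, 13, 2, 6, 1, 5, 10, 7, 8, 9, 3, 11, 12, 4]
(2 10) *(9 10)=(2 9 10)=[0, 1, 9, 3, 4, 5, 6, 7, 8, 10, 2]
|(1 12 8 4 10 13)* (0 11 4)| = 8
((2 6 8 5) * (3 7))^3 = (2 5 8 6)(3 7)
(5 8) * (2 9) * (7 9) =(2 7 9)(5 8) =[0, 1, 7, 3, 4, 8, 6, 9, 5, 2]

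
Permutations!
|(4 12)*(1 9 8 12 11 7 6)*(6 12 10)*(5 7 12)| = |(1 9 8 10 6)(4 11 12)(5 7)| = 30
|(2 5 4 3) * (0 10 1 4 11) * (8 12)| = 8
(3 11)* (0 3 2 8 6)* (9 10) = [3, 1, 8, 11, 4, 5, 0, 7, 6, 10, 9, 2] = (0 3 11 2 8 6)(9 10)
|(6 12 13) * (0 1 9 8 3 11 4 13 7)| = |(0 1 9 8 3 11 4 13 6 12 7)| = 11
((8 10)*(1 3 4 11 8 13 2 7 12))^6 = ((1 3 4 11 8 10 13 2 7 12))^6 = (1 13 4 7 8)(2 11 12 10 3)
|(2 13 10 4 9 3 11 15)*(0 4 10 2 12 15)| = |(0 4 9 3 11)(2 13)(12 15)| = 10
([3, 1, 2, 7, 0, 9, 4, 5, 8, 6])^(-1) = (0 4 6 9 5 7 3)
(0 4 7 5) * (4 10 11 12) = [10, 1, 2, 3, 7, 0, 6, 5, 8, 9, 11, 12, 4] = (0 10 11 12 4 7 5)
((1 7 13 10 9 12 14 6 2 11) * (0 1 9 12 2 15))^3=(0 13 14)(1 10 6)(7 12 15)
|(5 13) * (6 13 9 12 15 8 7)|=8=|(5 9 12 15 8 7 6 13)|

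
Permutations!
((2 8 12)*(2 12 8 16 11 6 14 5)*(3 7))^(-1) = (2 5 14 6 11 16)(3 7)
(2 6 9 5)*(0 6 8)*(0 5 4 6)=[0, 1, 8, 3, 6, 2, 9, 7, 5, 4]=(2 8 5)(4 6 9)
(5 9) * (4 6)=(4 6)(5 9)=[0, 1, 2, 3, 6, 9, 4, 7, 8, 5]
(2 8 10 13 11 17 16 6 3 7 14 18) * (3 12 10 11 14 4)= (2 8 11 17 16 6 12 10 13 14 18)(3 7 4)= [0, 1, 8, 7, 3, 5, 12, 4, 11, 9, 13, 17, 10, 14, 18, 15, 6, 16, 2]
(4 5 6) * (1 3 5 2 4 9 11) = (1 3 5 6 9 11)(2 4) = [0, 3, 4, 5, 2, 6, 9, 7, 8, 11, 10, 1]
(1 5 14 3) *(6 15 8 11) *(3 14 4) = (1 5 4 3)(6 15 8 11) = [0, 5, 2, 1, 3, 4, 15, 7, 11, 9, 10, 6, 12, 13, 14, 8]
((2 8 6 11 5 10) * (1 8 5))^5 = (1 8 6 11)(2 10 5)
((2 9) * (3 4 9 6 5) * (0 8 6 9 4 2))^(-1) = (0 9 2 3 5 6 8) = ((0 8 6 5 3 2 9))^(-1)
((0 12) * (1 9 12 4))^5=((0 4 1 9 12))^5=(12)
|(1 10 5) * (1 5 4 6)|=4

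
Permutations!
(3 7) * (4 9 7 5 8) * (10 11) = (3 5 8 4 9 7)(10 11) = [0, 1, 2, 5, 9, 8, 6, 3, 4, 7, 11, 10]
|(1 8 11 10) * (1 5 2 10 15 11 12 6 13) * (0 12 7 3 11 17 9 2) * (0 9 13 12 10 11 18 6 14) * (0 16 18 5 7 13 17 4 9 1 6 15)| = |(0 10 7 3 5 1 8 13 6 12 14 16 18 15 4 9 2 11)| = 18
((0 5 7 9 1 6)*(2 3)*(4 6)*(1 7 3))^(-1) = ((0 5 3 2 1 4 6)(7 9))^(-1) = (0 6 4 1 2 3 5)(7 9)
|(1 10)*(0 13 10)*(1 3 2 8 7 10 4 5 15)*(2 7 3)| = |(0 13 4 5 15 1)(2 8 3 7 10)| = 30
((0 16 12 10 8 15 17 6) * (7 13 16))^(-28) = ((0 7 13 16 12 10 8 15 17 6))^(-28) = (0 13 12 8 17)(6 7 16 10 15)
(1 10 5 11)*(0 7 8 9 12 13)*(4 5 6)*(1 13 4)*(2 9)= [7, 10, 9, 3, 5, 11, 1, 8, 2, 12, 6, 13, 4, 0]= (0 7 8 2 9 12 4 5 11 13)(1 10 6)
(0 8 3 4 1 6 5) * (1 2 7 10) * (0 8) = (1 6 5 8 3 4 2 7 10) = [0, 6, 7, 4, 2, 8, 5, 10, 3, 9, 1]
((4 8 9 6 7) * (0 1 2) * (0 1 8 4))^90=((0 8 9 6 7)(1 2))^90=(9)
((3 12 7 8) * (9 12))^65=(12)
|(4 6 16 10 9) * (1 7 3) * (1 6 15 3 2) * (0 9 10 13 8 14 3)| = 12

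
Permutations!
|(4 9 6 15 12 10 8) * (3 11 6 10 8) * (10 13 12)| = |(3 11 6 15 10)(4 9 13 12 8)| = 5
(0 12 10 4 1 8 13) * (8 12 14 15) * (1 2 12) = (0 14 15 8 13)(2 12 10 4) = [14, 1, 12, 3, 2, 5, 6, 7, 13, 9, 4, 11, 10, 0, 15, 8]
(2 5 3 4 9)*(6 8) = [0, 1, 5, 4, 9, 3, 8, 7, 6, 2] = (2 5 3 4 9)(6 8)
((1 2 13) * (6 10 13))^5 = ((1 2 6 10 13))^5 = (13)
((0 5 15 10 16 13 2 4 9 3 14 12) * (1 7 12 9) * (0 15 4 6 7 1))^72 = ((0 5 4)(2 6 7 12 15 10 16 13)(3 14 9))^72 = (16)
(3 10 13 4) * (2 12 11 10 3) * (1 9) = (1 9)(2 12 11 10 13 4) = [0, 9, 12, 3, 2, 5, 6, 7, 8, 1, 13, 10, 11, 4]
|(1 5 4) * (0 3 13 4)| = |(0 3 13 4 1 5)| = 6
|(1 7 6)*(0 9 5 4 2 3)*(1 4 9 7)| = |(0 7 6 4 2 3)(5 9)| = 6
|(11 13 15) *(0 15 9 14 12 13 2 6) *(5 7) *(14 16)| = 10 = |(0 15 11 2 6)(5 7)(9 16 14 12 13)|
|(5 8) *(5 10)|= 3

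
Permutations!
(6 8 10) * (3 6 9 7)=[0, 1, 2, 6, 4, 5, 8, 3, 10, 7, 9]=(3 6 8 10 9 7)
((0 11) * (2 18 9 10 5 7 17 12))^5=(0 11)(2 7 9 12 5 18 17 10)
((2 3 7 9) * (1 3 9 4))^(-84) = ((1 3 7 4)(2 9))^(-84) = (9)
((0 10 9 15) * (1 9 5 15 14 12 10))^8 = (15)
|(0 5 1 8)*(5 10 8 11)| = 3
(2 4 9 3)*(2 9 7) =[0, 1, 4, 9, 7, 5, 6, 2, 8, 3] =(2 4 7)(3 9)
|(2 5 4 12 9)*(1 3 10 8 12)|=|(1 3 10 8 12 9 2 5 4)|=9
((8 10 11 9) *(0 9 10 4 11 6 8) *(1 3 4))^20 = ((0 9)(1 3 4 11 10 6 8))^20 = (1 8 6 10 11 4 3)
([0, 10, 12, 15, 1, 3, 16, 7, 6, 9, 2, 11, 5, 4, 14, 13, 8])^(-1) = (1 4 13 15 3 5 12 2 10)(6 8 16)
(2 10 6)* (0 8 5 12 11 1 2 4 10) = (0 8 5 12 11 1 2)(4 10 6) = [8, 2, 0, 3, 10, 12, 4, 7, 5, 9, 6, 1, 11]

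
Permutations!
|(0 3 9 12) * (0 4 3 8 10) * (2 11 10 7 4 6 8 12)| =|(0 12 6 8 7 4 3 9 2 11 10)| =11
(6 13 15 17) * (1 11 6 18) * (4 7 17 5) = [0, 11, 2, 3, 7, 4, 13, 17, 8, 9, 10, 6, 12, 15, 14, 5, 16, 18, 1] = (1 11 6 13 15 5 4 7 17 18)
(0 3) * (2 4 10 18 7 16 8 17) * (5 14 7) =(0 3)(2 4 10 18 5 14 7 16 8 17) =[3, 1, 4, 0, 10, 14, 6, 16, 17, 9, 18, 11, 12, 13, 7, 15, 8, 2, 5]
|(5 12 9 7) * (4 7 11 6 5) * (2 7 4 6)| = 7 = |(2 7 6 5 12 9 11)|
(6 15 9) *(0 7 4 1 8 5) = (0 7 4 1 8 5)(6 15 9) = [7, 8, 2, 3, 1, 0, 15, 4, 5, 6, 10, 11, 12, 13, 14, 9]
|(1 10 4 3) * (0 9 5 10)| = 7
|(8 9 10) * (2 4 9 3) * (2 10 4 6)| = |(2 6)(3 10 8)(4 9)| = 6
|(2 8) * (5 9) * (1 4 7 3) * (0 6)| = |(0 6)(1 4 7 3)(2 8)(5 9)| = 4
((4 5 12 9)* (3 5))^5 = ((3 5 12 9 4))^5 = (12)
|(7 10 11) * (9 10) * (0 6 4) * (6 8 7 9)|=15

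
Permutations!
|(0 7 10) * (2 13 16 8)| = 12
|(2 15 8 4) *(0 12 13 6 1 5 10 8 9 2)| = |(0 12 13 6 1 5 10 8 4)(2 15 9)| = 9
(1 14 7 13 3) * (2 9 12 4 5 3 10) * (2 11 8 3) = [0, 14, 9, 1, 5, 2, 6, 13, 3, 12, 11, 8, 4, 10, 7] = (1 14 7 13 10 11 8 3)(2 9 12 4 5)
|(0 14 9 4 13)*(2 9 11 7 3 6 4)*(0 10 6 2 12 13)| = |(0 14 11 7 3 2 9 12 13 10 6 4)| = 12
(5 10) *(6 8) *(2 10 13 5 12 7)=(2 10 12 7)(5 13)(6 8)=[0, 1, 10, 3, 4, 13, 8, 2, 6, 9, 12, 11, 7, 5]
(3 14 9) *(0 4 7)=(0 4 7)(3 14 9)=[4, 1, 2, 14, 7, 5, 6, 0, 8, 3, 10, 11, 12, 13, 9]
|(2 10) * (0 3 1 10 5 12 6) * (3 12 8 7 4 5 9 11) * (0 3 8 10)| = |(0 12 6 3 1)(2 9 11 8 7 4 5 10)| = 40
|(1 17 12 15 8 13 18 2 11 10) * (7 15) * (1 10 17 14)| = 18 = |(1 14)(2 11 17 12 7 15 8 13 18)|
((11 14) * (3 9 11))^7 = (3 14 11 9) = ((3 9 11 14))^7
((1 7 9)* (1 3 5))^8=((1 7 9 3 5))^8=(1 3 7 5 9)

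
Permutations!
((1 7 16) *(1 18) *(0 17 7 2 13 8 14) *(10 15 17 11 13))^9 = (0 14 8 13 11)(1 2 10 15 17 7 16 18)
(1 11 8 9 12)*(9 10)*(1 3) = (1 11 8 10 9 12 3) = [0, 11, 2, 1, 4, 5, 6, 7, 10, 12, 9, 8, 3]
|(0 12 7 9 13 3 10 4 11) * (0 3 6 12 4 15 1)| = 35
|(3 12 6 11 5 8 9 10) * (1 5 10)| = |(1 5 8 9)(3 12 6 11 10)| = 20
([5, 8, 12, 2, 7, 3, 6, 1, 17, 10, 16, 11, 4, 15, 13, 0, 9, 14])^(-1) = (0 15 13 14 17 8 1 7 4 12 2 3 5)(9 16 10)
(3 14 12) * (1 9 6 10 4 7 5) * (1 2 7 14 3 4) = (1 9 6 10)(2 7 5)(4 14 12) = [0, 9, 7, 3, 14, 2, 10, 5, 8, 6, 1, 11, 4, 13, 12]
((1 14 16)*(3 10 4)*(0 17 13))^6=(17)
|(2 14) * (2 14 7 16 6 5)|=|(2 7 16 6 5)|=5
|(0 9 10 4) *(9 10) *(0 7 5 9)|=|(0 10 4 7 5 9)|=6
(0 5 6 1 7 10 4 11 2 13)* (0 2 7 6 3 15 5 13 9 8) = (0 13 2 9 8)(1 6)(3 15 5)(4 11 7 10) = [13, 6, 9, 15, 11, 3, 1, 10, 0, 8, 4, 7, 12, 2, 14, 5]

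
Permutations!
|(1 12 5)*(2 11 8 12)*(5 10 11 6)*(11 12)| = |(1 2 6 5)(8 11)(10 12)| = 4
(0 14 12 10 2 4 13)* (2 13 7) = [14, 1, 4, 3, 7, 5, 6, 2, 8, 9, 13, 11, 10, 0, 12] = (0 14 12 10 13)(2 4 7)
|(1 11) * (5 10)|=|(1 11)(5 10)|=2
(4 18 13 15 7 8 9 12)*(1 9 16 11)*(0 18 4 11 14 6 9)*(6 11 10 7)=[18, 0, 2, 3, 4, 5, 9, 8, 16, 12, 7, 1, 10, 15, 11, 6, 14, 17, 13]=(0 18 13 15 6 9 12 10 7 8 16 14 11 1)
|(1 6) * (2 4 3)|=6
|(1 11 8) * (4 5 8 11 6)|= |(11)(1 6 4 5 8)|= 5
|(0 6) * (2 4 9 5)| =4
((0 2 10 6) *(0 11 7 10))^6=(6 7)(10 11)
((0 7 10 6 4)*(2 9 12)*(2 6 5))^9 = (12)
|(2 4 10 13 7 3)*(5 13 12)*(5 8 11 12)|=21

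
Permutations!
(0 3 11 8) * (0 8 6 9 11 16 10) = [3, 1, 2, 16, 4, 5, 9, 7, 8, 11, 0, 6, 12, 13, 14, 15, 10] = (0 3 16 10)(6 9 11)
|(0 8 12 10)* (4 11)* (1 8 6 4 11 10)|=|(0 6 4 10)(1 8 12)|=12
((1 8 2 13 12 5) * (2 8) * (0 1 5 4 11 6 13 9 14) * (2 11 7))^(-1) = (0 14 9 2 7 4 12 13 6 11 1) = ((0 1 11 6 13 12 4 7 2 9 14))^(-1)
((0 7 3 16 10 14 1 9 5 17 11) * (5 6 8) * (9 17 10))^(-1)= ((0 7 3 16 9 6 8 5 10 14 1 17 11))^(-1)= (0 11 17 1 14 10 5 8 6 9 16 3 7)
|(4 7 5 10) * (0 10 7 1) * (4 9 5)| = 7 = |(0 10 9 5 7 4 1)|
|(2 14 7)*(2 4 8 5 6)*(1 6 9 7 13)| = 5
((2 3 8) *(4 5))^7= (2 3 8)(4 5)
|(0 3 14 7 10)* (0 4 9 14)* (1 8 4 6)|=8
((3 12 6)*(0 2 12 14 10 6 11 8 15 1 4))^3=((0 2 12 11 8 15 1 4)(3 14 10 6))^3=(0 11 1 2 8 4 12 15)(3 6 10 14)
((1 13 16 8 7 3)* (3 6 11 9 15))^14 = ((1 13 16 8 7 6 11 9 15 3))^14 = (1 7 15 16 11)(3 8 9 13 6)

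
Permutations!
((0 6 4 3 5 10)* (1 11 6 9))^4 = ((0 9 1 11 6 4 3 5 10))^4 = (0 6 10 11 5 1 3 9 4)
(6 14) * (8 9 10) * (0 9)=(0 9 10 8)(6 14)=[9, 1, 2, 3, 4, 5, 14, 7, 0, 10, 8, 11, 12, 13, 6]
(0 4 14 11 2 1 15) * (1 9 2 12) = (0 4 14 11 12 1 15)(2 9) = [4, 15, 9, 3, 14, 5, 6, 7, 8, 2, 10, 12, 1, 13, 11, 0]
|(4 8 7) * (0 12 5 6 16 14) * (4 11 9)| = 30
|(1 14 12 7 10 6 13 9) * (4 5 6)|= |(1 14 12 7 10 4 5 6 13 9)|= 10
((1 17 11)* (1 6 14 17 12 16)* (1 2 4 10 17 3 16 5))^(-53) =((1 12 5)(2 4 10 17 11 6 14 3 16))^(-53) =(1 12 5)(2 4 10 17 11 6 14 3 16)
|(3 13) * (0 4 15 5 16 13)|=|(0 4 15 5 16 13 3)|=7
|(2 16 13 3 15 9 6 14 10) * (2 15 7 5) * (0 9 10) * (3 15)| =|(0 9 6 14)(2 16 13 15 10 3 7 5)| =8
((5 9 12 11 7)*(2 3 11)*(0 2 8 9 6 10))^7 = ((0 2 3 11 7 5 6 10)(8 9 12))^7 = (0 10 6 5 7 11 3 2)(8 9 12)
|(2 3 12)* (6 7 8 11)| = |(2 3 12)(6 7 8 11)| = 12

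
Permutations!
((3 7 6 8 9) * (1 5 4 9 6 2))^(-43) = (1 2 7 3 9 4 5)(6 8) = ((1 5 4 9 3 7 2)(6 8))^(-43)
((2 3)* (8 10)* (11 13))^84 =(13) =((2 3)(8 10)(11 13))^84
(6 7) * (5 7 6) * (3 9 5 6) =(3 9 5 7 6) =[0, 1, 2, 9, 4, 7, 3, 6, 8, 5]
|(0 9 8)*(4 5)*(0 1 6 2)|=6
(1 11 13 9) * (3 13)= [0, 11, 2, 13, 4, 5, 6, 7, 8, 1, 10, 3, 12, 9]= (1 11 3 13 9)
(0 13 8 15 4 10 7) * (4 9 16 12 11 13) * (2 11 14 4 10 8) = (0 10 7)(2 11 13)(4 8 15 9 16 12 14) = [10, 1, 11, 3, 8, 5, 6, 0, 15, 16, 7, 13, 14, 2, 4, 9, 12]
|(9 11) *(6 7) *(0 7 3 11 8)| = 7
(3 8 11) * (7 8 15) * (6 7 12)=(3 15 12 6 7 8 11)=[0, 1, 2, 15, 4, 5, 7, 8, 11, 9, 10, 3, 6, 13, 14, 12]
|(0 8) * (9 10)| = 2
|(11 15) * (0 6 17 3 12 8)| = |(0 6 17 3 12 8)(11 15)| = 6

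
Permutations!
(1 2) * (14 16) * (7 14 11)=[0, 2, 1, 3, 4, 5, 6, 14, 8, 9, 10, 7, 12, 13, 16, 15, 11]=(1 2)(7 14 16 11)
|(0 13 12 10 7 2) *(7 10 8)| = 6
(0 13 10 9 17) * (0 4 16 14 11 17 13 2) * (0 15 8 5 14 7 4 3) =(0 2 15 8 5 14 11 17 3)(4 16 7)(9 13 10) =[2, 1, 15, 0, 16, 14, 6, 4, 5, 13, 9, 17, 12, 10, 11, 8, 7, 3]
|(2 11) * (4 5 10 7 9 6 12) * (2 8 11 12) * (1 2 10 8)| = 28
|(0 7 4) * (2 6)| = |(0 7 4)(2 6)| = 6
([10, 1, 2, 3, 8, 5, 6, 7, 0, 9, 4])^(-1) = [8, 1, 2, 3, 10, 5, 6, 7, 4, 9, 0]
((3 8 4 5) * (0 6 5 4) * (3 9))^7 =(0 6 5 9 3 8)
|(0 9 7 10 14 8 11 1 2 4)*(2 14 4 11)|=|(0 9 7 10 4)(1 14 8 2 11)|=5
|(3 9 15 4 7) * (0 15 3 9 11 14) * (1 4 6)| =10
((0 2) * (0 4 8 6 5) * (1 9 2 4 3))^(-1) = (0 5 6 8 4)(1 3 2 9)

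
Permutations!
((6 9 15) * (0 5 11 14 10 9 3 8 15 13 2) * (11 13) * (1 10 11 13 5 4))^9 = ((0 4 1 10 9 13 2)(3 8 15 6)(11 14))^9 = (0 1 9 2 4 10 13)(3 8 15 6)(11 14)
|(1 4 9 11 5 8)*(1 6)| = |(1 4 9 11 5 8 6)| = 7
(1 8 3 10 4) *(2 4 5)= (1 8 3 10 5 2 4)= [0, 8, 4, 10, 1, 2, 6, 7, 3, 9, 5]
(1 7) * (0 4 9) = [4, 7, 2, 3, 9, 5, 6, 1, 8, 0] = (0 4 9)(1 7)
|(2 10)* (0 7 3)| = 6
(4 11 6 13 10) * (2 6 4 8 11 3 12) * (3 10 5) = (2 6 13 5 3 12)(4 10 8 11) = [0, 1, 6, 12, 10, 3, 13, 7, 11, 9, 8, 4, 2, 5]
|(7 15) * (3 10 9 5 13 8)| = 6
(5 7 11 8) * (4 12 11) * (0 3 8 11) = (0 3 8 5 7 4 12) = [3, 1, 2, 8, 12, 7, 6, 4, 5, 9, 10, 11, 0]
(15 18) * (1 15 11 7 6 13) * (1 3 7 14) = [0, 15, 2, 7, 4, 5, 13, 6, 8, 9, 10, 14, 12, 3, 1, 18, 16, 17, 11] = (1 15 18 11 14)(3 7 6 13)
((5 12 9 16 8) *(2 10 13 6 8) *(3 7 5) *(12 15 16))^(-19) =(2 10 13 6 8 3 7 5 15 16)(9 12)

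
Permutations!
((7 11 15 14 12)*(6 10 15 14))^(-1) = ((6 10 15)(7 11 14 12))^(-1) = (6 15 10)(7 12 14 11)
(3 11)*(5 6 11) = (3 5 6 11) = [0, 1, 2, 5, 4, 6, 11, 7, 8, 9, 10, 3]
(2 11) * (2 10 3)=(2 11 10 3)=[0, 1, 11, 2, 4, 5, 6, 7, 8, 9, 3, 10]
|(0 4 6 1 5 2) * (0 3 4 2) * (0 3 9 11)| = 20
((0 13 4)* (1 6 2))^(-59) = (0 13 4)(1 6 2) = ((0 13 4)(1 6 2))^(-59)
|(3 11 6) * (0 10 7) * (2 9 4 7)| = 6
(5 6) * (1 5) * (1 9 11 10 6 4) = (1 5 4)(6 9 11 10) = [0, 5, 2, 3, 1, 4, 9, 7, 8, 11, 6, 10]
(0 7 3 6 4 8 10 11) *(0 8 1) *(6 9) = (0 7 3 9 6 4 1)(8 10 11) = [7, 0, 2, 9, 1, 5, 4, 3, 10, 6, 11, 8]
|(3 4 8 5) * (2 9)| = 4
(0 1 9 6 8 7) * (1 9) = (0 9 6 8 7) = [9, 1, 2, 3, 4, 5, 8, 0, 7, 6]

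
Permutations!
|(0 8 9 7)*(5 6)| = 4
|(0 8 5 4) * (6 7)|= |(0 8 5 4)(6 7)|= 4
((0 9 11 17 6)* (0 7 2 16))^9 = (0 9 11 17 6 7 2 16)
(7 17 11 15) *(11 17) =(17)(7 11 15) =[0, 1, 2, 3, 4, 5, 6, 11, 8, 9, 10, 15, 12, 13, 14, 7, 16, 17]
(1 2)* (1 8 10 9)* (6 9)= (1 2 8 10 6 9)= [0, 2, 8, 3, 4, 5, 9, 7, 10, 1, 6]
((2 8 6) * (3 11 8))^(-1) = (2 6 8 11 3)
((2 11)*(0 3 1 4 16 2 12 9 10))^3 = (0 4 11 10 1 2 9 3 16 12)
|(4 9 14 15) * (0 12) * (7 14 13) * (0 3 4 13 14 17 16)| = 11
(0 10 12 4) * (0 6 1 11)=[10, 11, 2, 3, 6, 5, 1, 7, 8, 9, 12, 0, 4]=(0 10 12 4 6 1 11)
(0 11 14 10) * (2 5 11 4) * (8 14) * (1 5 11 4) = (0 1 5 4 2 11 8 14 10) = [1, 5, 11, 3, 2, 4, 6, 7, 14, 9, 0, 8, 12, 13, 10]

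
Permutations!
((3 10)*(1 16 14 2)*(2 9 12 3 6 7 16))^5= (1 2)(3 14 6 12 16 10 9 7)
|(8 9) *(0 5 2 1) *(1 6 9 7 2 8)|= |(0 5 8 7 2 6 9 1)|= 8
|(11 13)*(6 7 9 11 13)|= |(13)(6 7 9 11)|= 4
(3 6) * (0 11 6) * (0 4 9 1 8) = (0 11 6 3 4 9 1 8) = [11, 8, 2, 4, 9, 5, 3, 7, 0, 1, 10, 6]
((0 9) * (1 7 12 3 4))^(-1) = ((0 9)(1 7 12 3 4))^(-1) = (0 9)(1 4 3 12 7)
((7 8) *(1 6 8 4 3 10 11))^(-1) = (1 11 10 3 4 7 8 6)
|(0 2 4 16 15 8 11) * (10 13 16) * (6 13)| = 10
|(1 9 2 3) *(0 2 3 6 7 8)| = 15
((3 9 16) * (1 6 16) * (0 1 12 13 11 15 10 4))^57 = (0 15 12 16)(1 10 13 3)(4 11 9 6)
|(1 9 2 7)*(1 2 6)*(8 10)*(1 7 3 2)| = 4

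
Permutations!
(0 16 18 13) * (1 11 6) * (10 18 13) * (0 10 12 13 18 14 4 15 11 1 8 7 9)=[16, 1, 2, 3, 15, 5, 8, 9, 7, 0, 14, 6, 13, 10, 4, 11, 18, 17, 12]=(0 16 18 12 13 10 14 4 15 11 6 8 7 9)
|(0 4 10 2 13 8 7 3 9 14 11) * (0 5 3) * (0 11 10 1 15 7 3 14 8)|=|(0 4 1 15 7 11 5 14 10 2 13)(3 9 8)|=33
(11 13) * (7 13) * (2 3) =(2 3)(7 13 11) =[0, 1, 3, 2, 4, 5, 6, 13, 8, 9, 10, 7, 12, 11]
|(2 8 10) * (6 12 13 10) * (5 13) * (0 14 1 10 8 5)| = 10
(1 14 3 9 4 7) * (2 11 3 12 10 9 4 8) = (1 14 12 10 9 8 2 11 3 4 7) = [0, 14, 11, 4, 7, 5, 6, 1, 2, 8, 9, 3, 10, 13, 12]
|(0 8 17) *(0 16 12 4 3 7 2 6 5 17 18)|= 9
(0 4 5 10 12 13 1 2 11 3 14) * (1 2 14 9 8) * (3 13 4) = (0 3 9 8 1 14)(2 11 13)(4 5 10 12) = [3, 14, 11, 9, 5, 10, 6, 7, 1, 8, 12, 13, 4, 2, 0]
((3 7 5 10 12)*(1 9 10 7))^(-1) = (1 3 12 10 9)(5 7)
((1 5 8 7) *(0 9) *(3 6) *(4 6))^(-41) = (0 9)(1 7 8 5)(3 4 6) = ((0 9)(1 5 8 7)(3 4 6))^(-41)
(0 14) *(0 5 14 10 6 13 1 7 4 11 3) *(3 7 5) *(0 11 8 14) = (0 10 6 13 1 5)(3 11 7 4 8 14) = [10, 5, 2, 11, 8, 0, 13, 4, 14, 9, 6, 7, 12, 1, 3]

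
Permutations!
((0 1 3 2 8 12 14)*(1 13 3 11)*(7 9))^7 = ((0 13 3 2 8 12 14)(1 11)(7 9))^7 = (14)(1 11)(7 9)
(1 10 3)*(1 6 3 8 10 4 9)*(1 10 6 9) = [0, 4, 2, 9, 1, 5, 3, 7, 6, 10, 8] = (1 4)(3 9 10 8 6)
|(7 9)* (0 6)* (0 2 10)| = 4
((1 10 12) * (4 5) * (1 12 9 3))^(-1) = (12)(1 3 9 10)(4 5)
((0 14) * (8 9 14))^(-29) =((0 8 9 14))^(-29) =(0 14 9 8)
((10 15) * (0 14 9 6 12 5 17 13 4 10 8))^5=(0 5 15 6 4 14 17 8 12 10 9 13)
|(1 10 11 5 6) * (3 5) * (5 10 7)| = 12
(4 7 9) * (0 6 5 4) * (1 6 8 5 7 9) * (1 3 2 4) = [8, 6, 4, 2, 9, 1, 7, 3, 5, 0] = (0 8 5 1 6 7 3 2 4 9)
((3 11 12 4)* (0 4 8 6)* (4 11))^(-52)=((0 11 12 8 6)(3 4))^(-52)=(0 8 11 6 12)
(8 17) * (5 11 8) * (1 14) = (1 14)(5 11 8 17) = [0, 14, 2, 3, 4, 11, 6, 7, 17, 9, 10, 8, 12, 13, 1, 15, 16, 5]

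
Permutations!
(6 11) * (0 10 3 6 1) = (0 10 3 6 11 1) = [10, 0, 2, 6, 4, 5, 11, 7, 8, 9, 3, 1]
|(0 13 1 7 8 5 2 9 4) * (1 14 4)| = |(0 13 14 4)(1 7 8 5 2 9)| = 12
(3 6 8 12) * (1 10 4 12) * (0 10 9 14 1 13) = (0 10 4 12 3 6 8 13)(1 9 14) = [10, 9, 2, 6, 12, 5, 8, 7, 13, 14, 4, 11, 3, 0, 1]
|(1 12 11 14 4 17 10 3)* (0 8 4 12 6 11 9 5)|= |(0 8 4 17 10 3 1 6 11 14 12 9 5)|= 13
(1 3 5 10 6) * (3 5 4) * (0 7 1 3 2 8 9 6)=(0 7 1 5 10)(2 8 9 6 3 4)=[7, 5, 8, 4, 2, 10, 3, 1, 9, 6, 0]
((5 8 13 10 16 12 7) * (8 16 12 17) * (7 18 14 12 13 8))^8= ((5 16 17 7)(10 13)(12 18 14))^8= (12 14 18)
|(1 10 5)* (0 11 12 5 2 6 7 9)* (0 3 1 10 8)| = |(0 11 12 5 10 2 6 7 9 3 1 8)| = 12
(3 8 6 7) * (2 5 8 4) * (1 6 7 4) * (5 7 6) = (1 5 8 6 4 2 7 3) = [0, 5, 7, 1, 2, 8, 4, 3, 6]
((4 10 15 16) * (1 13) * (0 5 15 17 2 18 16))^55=(0 5 15)(1 13)(2 18 16 4 10 17)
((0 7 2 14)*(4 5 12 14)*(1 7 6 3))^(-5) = (0 2)(1 12)(3 5)(4 6)(7 14)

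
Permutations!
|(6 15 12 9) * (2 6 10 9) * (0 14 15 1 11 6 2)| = |(0 14 15 12)(1 11 6)(9 10)| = 12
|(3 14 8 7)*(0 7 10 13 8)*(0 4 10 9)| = 9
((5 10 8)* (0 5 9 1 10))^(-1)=((0 5)(1 10 8 9))^(-1)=(0 5)(1 9 8 10)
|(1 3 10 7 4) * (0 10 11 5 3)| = |(0 10 7 4 1)(3 11 5)| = 15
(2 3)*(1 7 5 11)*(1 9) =[0, 7, 3, 2, 4, 11, 6, 5, 8, 1, 10, 9] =(1 7 5 11 9)(2 3)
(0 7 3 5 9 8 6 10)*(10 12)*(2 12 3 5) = (0 7 5 9 8 6 3 2 12 10) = [7, 1, 12, 2, 4, 9, 3, 5, 6, 8, 0, 11, 10]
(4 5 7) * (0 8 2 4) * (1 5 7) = (0 8 2 4 7)(1 5) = [8, 5, 4, 3, 7, 1, 6, 0, 2]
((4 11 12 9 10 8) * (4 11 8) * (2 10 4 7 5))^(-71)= (2 10 7 5)(4 9 12 11 8)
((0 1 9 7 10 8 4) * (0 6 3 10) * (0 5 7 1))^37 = (1 9)(3 8 6 10 4)(5 7)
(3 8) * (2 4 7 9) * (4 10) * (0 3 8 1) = [3, 0, 10, 1, 7, 5, 6, 9, 8, 2, 4] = (0 3 1)(2 10 4 7 9)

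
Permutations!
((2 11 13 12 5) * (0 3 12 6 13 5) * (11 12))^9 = ((0 3 11 5 2 12)(6 13))^9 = (0 5)(2 3)(6 13)(11 12)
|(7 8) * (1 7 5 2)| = 5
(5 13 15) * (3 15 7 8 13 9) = (3 15 5 9)(7 8 13) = [0, 1, 2, 15, 4, 9, 6, 8, 13, 3, 10, 11, 12, 7, 14, 5]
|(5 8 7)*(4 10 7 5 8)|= 5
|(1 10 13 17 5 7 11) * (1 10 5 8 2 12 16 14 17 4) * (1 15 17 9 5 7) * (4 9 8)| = 105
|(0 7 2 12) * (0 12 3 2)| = 2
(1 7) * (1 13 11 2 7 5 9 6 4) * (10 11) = (1 5 9 6 4)(2 7 13 10 11) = [0, 5, 7, 3, 1, 9, 4, 13, 8, 6, 11, 2, 12, 10]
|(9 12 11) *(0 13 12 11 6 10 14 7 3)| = |(0 13 12 6 10 14 7 3)(9 11)| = 8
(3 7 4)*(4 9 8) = [0, 1, 2, 7, 3, 5, 6, 9, 4, 8] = (3 7 9 8 4)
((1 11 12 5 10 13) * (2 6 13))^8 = ((1 11 12 5 10 2 6 13))^8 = (13)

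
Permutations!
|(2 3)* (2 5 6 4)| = 5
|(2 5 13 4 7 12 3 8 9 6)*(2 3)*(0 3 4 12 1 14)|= |(0 3 8 9 6 4 7 1 14)(2 5 13 12)|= 36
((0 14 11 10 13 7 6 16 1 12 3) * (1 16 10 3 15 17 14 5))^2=(0 1 15 14 3 5 12 17 11)(6 13)(7 10)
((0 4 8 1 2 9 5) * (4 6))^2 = ((0 6 4 8 1 2 9 5))^2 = (0 4 1 9)(2 5 6 8)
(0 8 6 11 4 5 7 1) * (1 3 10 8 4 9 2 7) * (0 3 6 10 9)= (0 4 5 1 3 9 2 7 6 11)(8 10)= [4, 3, 7, 9, 5, 1, 11, 6, 10, 2, 8, 0]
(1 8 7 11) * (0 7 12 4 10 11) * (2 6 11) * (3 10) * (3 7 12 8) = (0 12 4 7)(1 3 10 2 6 11) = [12, 3, 6, 10, 7, 5, 11, 0, 8, 9, 2, 1, 4]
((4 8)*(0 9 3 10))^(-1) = ((0 9 3 10)(4 8))^(-1) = (0 10 3 9)(4 8)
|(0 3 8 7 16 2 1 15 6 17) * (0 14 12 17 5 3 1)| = |(0 1 15 6 5 3 8 7 16 2)(12 17 14)| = 30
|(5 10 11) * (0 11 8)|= 5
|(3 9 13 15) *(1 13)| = |(1 13 15 3 9)| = 5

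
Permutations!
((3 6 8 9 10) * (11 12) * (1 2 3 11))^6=(1 10 6)(2 11 8)(3 12 9)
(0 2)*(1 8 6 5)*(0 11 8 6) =(0 2 11 8)(1 6 5) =[2, 6, 11, 3, 4, 1, 5, 7, 0, 9, 10, 8]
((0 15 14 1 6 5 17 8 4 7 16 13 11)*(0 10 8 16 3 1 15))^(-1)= ((1 6 5 17 16 13 11 10 8 4 7 3)(14 15))^(-1)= (1 3 7 4 8 10 11 13 16 17 5 6)(14 15)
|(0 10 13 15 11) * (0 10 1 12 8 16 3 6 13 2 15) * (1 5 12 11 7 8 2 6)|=14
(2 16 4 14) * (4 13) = (2 16 13 4 14) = [0, 1, 16, 3, 14, 5, 6, 7, 8, 9, 10, 11, 12, 4, 2, 15, 13]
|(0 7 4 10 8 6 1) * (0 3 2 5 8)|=12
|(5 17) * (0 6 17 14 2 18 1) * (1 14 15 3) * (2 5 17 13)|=10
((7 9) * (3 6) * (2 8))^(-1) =((2 8)(3 6)(7 9))^(-1) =(2 8)(3 6)(7 9)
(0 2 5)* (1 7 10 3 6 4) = [2, 7, 5, 6, 1, 0, 4, 10, 8, 9, 3] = (0 2 5)(1 7 10 3 6 4)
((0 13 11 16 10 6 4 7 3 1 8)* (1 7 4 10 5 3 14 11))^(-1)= (0 8 1 13)(3 5 16 11 14 7)(6 10)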